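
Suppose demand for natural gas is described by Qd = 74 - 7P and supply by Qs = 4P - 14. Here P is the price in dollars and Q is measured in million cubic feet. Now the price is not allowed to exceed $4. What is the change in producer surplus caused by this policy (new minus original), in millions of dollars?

-40

In a free market, 74 - 7P = 4P - 14 gives the equilibrium P* = 8, Q* = 18.
The ceiling of 4 is below the equilibrium price 8, so it binds.
At P = 4: Qd = 74 - 7·4 = 46 and Qs = 4·4 - 14 = 2.
Producer surplus without the control is ½ · (8 - 3.5) · 18 = 40.5.
With the ceiling, producers sell 2 units at 4, so PS = ½ · (4 - 3.5) · 2 = 0.5.
Change in producer surplus = 0.5 - 40.5 = -40.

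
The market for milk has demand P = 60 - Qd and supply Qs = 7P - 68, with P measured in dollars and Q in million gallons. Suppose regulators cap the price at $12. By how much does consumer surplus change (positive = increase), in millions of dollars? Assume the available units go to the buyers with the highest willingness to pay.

Rearranging demand gives Qd = 60 - P. In a free market, 60 - P = 7P - 68 gives the equilibrium P* = 16, Q* = 44.
Because the ceiling (12) lies below the market-clearing price, it is binding.
At P = 12: Qd = 60 - 12 = 48 and Qs = 7·12 - 68 = 16.
Consumer surplus without the control is ½ · (60 - 16) · 44 = 968.
With the ceiling, 16 units are sold at 12 (assume they go to the highest-value buyers). The demand price at Q = 16 is 44, so CS = ½ · [(60 - 12) + (44 - 12)] · 16 = 640.
Change in consumer surplus = 640 - 968 = -328.

-328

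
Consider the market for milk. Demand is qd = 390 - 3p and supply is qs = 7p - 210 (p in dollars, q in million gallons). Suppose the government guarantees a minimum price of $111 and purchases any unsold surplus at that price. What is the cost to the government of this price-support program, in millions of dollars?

56610

Without the control the market clears where 390 - 3p = 7p - 210, i.e. p* = 60 and q* = 210.
The floor of 111 is above the equilibrium price 60, so it binds.
At p = 111: qd = 390 - 3·111 = 57 and qs = 7·111 - 210 = 567.
Surplus = qs - qd = 510.
Government expenditure = surplus × support price = 510 × 111 = 56610.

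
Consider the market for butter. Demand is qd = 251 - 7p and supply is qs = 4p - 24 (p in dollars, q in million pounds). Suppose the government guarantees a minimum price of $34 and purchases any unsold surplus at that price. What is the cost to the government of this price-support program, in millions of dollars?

Without the control the market clears where 251 - 7p = 4p - 24, i.e. p* = 25 and q* = 76.
Because the floor (34) lies above the market-clearing price, it is binding.
At p = 34: qd = 251 - 7·34 = 13 and qs = 4·34 - 24 = 112.
Surplus = qs - qd = 99.
Government expenditure = surplus × support price = 99 × 34 = 3366.

3366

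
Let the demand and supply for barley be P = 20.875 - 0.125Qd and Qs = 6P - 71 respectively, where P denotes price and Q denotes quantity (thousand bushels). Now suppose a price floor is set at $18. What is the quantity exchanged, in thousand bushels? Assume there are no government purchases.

Rearranging demand gives Qd = 167 - 8P. Without the control the market clears where 167 - 8P = 6P - 71, i.e. P* = 17 and Q* = 31.
Because the floor (18) lies above the market-clearing price, it is binding.
At P = 18: Qd = 167 - 8·18 = 23 and Qs = 6·18 - 71 = 37.
The quantity actually transacted is the short side, demand: 23.

23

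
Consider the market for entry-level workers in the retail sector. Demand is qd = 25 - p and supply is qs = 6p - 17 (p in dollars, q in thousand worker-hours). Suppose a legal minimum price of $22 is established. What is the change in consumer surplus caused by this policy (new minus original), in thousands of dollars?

Equilibrium: 25 - p = 6p - 17, so 42 = 7p and p* = 6, q* = 19.
Since 22 > 6, the floor is binding.
At p = 22: qd = 25 - 22 = 3 and qs = 6·22 - 17 = 115.
Consumer surplus without the control is ½ · (25 - 6) · 19 = 180.5.
With the floor, consumers buy 3 units at 22, so CS = ½ · (25 - 22) · 3 = 4.5.
Change in consumer surplus = 4.5 - 180.5 = -176.

-176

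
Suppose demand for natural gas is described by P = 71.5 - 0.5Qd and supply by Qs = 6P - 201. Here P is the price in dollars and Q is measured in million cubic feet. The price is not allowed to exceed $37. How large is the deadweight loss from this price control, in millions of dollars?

432

Rearranging demand gives Qd = 143 - 2P. In a free market, 143 - 2P = 6P - 201 gives the equilibrium P* = 43, Q* = 57.
The ceiling of 37 is below the equilibrium price 43, so it binds.
At P = 37: Qd = 143 - 2·37 = 69 and Qs = 6·37 - 201 = 21.
Quantity traded falls to 21. At Q = 21 the demand price is (143 - 21)/2 = 61 and the supply price is (201 + 21)/6 = 37.
Deadweight loss = ½ · (61 - 37) · (57 - 21) = ½ · 24 · 36 = 432.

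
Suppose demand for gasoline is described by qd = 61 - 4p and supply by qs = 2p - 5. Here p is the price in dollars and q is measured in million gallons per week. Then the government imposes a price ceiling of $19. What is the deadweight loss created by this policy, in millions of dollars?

In a free market, 61 - 4p = 2p - 5 gives the equilibrium p* = 11, q* = 17.
The ceiling of 19 is above the equilibrium price 11, so it is not binding; the market clears at p* = 11, q* = 17.
Since the control does not bind, no trades are prevented and deadweight loss is zero.

0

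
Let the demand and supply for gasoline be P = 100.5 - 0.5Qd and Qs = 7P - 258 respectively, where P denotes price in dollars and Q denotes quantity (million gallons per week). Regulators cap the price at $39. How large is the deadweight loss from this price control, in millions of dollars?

Rearranging demand gives Qd = 201 - 2P. Without the control the market clears where 201 - 2P = 7P - 258, i.e. P* = 51 and Q* = 99.
Since 39 < 51, the ceiling is binding.
At P = 39: Qd = 201 - 2·39 = 123 and Qs = 7·39 - 258 = 15.
Quantity traded falls to 15. At Q = 15 the demand price is (201 - 15)/2 = 93 and the supply price is (258 + 15)/7 = 39.
Deadweight loss = ½ · (93 - 39) · (99 - 15) = ½ · 54 · 84 = 2268.

2268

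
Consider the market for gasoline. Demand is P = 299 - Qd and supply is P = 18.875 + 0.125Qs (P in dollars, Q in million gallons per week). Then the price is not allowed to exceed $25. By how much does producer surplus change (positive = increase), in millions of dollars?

-3725

Rearranging demand gives Qd = 299 - P; rearranging supply gives Qs = 8P - 151. In a free market, 299 - P = 8P - 151 gives the equilibrium P* = 50, Q* = 249.
Since 25 < 50, the ceiling is binding.
At P = 25: Qd = 299 - 25 = 274 and Qs = 8·25 - 151 = 49.
Producer surplus without the control is ½ · (50 - 18.875) · 249 = 3875.0625.
With the ceiling, producers sell 49 units at 25, so PS = ½ · (25 - 18.875) · 49 = 150.0625.
Change in producer surplus = 150.0625 - 3875.0625 = -3725.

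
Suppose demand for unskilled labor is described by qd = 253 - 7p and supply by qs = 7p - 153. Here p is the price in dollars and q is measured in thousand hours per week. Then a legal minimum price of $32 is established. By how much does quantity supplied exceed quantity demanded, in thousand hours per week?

42

Setting quantity demanded equal to quantity supplied, 253 - 7p = 7p - 153, gives p* = 29 and q* = 50.
Since 32 > 29, the floor is binding.
At p = 32: qd = 253 - 7·32 = 29 and qs = 7·32 - 153 = 71.
Surplus = qs - qd = 71 - 29 = 42.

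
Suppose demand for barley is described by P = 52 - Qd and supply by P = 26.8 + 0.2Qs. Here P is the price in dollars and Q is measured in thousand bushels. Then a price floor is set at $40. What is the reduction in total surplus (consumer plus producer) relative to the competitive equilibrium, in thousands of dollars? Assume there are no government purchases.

Rearranging demand gives Qd = 52 - P; rearranging supply gives Qs = 5P - 134. In a free market, 52 - P = 5P - 134 gives the equilibrium P* = 31, Q* = 21.
Since 40 > 31, the floor is binding.
At P = 40: Qd = 52 - 40 = 12 and Qs = 5·40 - 134 = 66.
Quantity traded falls to 12. At Q = 12 the demand price is 52 - 12 = 40 and the supply price is (134 + 12)/5 = 29.2.
Deadweight loss = ½ · (40 - 29.2) · (21 - 12) = ½ · 10.8 · 9 = 48.6.

48.6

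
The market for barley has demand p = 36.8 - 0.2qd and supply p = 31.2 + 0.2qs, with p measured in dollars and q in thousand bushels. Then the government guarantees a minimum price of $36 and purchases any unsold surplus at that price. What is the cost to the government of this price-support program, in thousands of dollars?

Rearranging demand gives qd = 184 - 5p; rearranging supply gives qs = 5p - 156. Without the control the market clears where 184 - 5p = 5p - 156, i.e. p* = 34 and q* = 14.
Since 36 > 34, the floor is binding.
At p = 36: qd = 184 - 5·36 = 4 and qs = 5·36 - 156 = 24.
Surplus = qs - qd = 20.
Government expenditure = surplus × support price = 20 × 36 = 720.

720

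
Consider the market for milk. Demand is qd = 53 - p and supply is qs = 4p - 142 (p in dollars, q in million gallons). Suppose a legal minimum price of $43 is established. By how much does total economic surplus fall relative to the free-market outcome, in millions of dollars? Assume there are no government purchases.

10

Without the control the market clears where 53 - p = 4p - 142, i.e. p* = 39 and q* = 14.
The floor of 43 is above the equilibrium price 39, so it binds.
At p = 43: qd = 53 - 43 = 10 and qs = 4·43 - 142 = 30.
Quantity traded falls to 10. At q = 10 the demand price is 53 - 10 = 43 and the supply price is (142 + 10)/4 = 38.
Deadweight loss = ½ · (43 - 38) · (14 - 10) = ½ · 5 · 4 = 10.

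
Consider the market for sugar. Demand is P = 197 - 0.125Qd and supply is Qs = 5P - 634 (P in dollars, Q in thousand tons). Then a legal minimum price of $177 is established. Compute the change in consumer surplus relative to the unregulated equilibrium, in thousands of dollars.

-1316

Rearranging demand gives Qd = 1576 - 8P. Setting quantity demanded equal to quantity supplied, 1576 - 8P = 5P - 634, gives P* = 170 and Q* = 216.
Since 177 > 170, the floor is binding.
At P = 177: Qd = 1576 - 8·177 = 160 and Qs = 5·177 - 634 = 251.
Consumer surplus without the control is ½ · (197 - 170) · 216 = 2916.
With the floor, consumers buy 160 units at 177, so CS = ½ · (197 - 177) · 160 = 1600.
Change in consumer surplus = 1600 - 2916 = -1316.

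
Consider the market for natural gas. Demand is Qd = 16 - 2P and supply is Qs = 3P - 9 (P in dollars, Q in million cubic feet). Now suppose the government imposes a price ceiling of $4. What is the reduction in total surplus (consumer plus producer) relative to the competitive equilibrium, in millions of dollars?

3.75

In a free market, 16 - 2P = 3P - 9 gives the equilibrium P* = 5, Q* = 6.
The ceiling of 4 is below the equilibrium price 5, so it binds.
At P = 4: Qd = 16 - 2·4 = 8 and Qs = 3·4 - 9 = 3.
Quantity traded falls to 3. At Q = 3 the demand price is (16 - 3)/2 = 6.5 and the supply price is (9 + 3)/3 = 4.
Deadweight loss = ½ · (6.5 - 4) · (6 - 3) = ½ · 2.5 · 3 = 3.75.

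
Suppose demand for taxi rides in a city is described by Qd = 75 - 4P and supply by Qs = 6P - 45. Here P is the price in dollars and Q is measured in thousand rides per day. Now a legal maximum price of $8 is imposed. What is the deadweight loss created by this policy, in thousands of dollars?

120

Equilibrium: 75 - 4P = 6P - 45, so 120 = 10P and P* = 12, Q* = 27.
Since 8 < 12, the ceiling is binding.
At P = 8: Qd = 75 - 4·8 = 43 and Qs = 6·8 - 45 = 3.
Quantity traded falls to 3. At Q = 3 the demand price is (75 - 3)/4 = 18 and the supply price is (45 + 3)/6 = 8.
Deadweight loss = ½ · (18 - 8) · (27 - 3) = ½ · 10 · 24 = 120.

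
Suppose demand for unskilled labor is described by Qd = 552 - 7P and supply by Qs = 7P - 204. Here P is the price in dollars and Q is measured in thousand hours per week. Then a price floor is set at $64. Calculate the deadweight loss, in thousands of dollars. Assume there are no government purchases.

Without the control the market clears where 552 - 7P = 7P - 204, i.e. P* = 54 and Q* = 174.
Because the floor (64) lies above the market-clearing price, it is binding.
At P = 64: Qd = 552 - 7·64 = 104 and Qs = 7·64 - 204 = 244.
Quantity traded falls to 104. At Q = 104 the demand price is (552 - 104)/7 = 64 and the supply price is (204 + 104)/7 = 44.
Deadweight loss = ½ · (64 - 44) · (174 - 104) = ½ · 20 · 70 = 700.

700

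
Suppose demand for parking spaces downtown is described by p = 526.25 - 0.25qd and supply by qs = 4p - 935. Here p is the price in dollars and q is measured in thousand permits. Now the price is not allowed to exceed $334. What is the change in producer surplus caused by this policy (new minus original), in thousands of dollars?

-22678

Rearranging demand gives qd = 2105 - 4p. In a free market, 2105 - 4p = 4p - 935 gives the equilibrium p* = 380, q* = 585.
Since 334 < 380, the ceiling is binding.
At p = 334: qd = 2105 - 4·334 = 769 and qs = 4·334 - 935 = 401.
Producer surplus without the control is ½ · (380 - 233.75) · 585 = 42778.125.
With the ceiling, producers sell 401 units at 334, so PS = ½ · (334 - 233.75) · 401 = 20100.125.
Change in producer surplus = 20100.125 - 42778.125 = -22678.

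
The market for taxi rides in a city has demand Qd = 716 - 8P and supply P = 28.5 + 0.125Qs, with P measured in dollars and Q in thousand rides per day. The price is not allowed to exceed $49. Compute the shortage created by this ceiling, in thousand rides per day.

Rearranging supply gives Qs = 8P - 228. Setting quantity demanded equal to quantity supplied, 716 - 8P = 8P - 228, gives P* = 59 and Q* = 244.
The ceiling of 49 is below the equilibrium price 59, so it binds.
At P = 49: Qd = 716 - 8·49 = 324 and Qs = 8·49 - 228 = 164.
Shortage = Qd - Qs = 324 - 164 = 160.

160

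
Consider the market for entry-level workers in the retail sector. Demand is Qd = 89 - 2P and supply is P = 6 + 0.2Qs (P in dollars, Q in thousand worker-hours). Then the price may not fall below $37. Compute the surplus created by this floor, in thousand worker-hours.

140

Rearranging supply gives Qs = 5P - 30. Setting quantity demanded equal to quantity supplied, 89 - 2P = 5P - 30, gives P* = 17 and Q* = 55.
The floor of 37 is above the equilibrium price 17, so it binds.
At P = 37: Qd = 89 - 2·37 = 15 and Qs = 5·37 - 30 = 155.
Surplus = Qs - Qd = 155 - 15 = 140.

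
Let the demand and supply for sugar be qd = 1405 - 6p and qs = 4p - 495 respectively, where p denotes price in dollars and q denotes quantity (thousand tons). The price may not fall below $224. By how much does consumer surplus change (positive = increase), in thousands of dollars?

Equilibrium: 1405 - 6p = 4p - 495, so 1900 = 10p and p* = 190, q* = 265.
Since 224 > 190, the floor is binding.
At p = 224: qd = 1405 - 6·224 = 61 and qs = 4·224 - 495 = 401.
Consumer surplus without the control is ½ · (1405/6 - 190) · 265 = 70225/12.
With the floor, consumers buy 61 units at 224, so CS = ½ · (1405/6 - 224) · 61 = 3721/12.
Change in consumer surplus = 3721/12 - 70225/12 = -5542.

-5542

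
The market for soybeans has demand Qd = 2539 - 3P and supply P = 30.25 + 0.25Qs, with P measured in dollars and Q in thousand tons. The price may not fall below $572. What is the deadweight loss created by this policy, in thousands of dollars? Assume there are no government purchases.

96768

Rearranging supply gives Qs = 4P - 121. Setting quantity demanded equal to quantity supplied, 2539 - 3P = 4P - 121, gives P* = 380 and Q* = 1399.
Since 572 > 380, the floor is binding.
At P = 572: Qd = 2539 - 3·572 = 823 and Qs = 4·572 - 121 = 2167.
Quantity traded falls to 823. At Q = 823 the demand price is (2539 - 823)/3 = 572 and the supply price is (121 + 823)/4 = 236.
Deadweight loss = ½ · (572 - 236) · (1399 - 823) = ½ · 336 · 576 = 96768.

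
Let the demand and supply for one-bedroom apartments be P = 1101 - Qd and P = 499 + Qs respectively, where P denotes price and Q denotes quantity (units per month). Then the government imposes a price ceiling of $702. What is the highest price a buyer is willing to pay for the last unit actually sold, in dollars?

898

Rearranging demand gives Qd = 1101 - P; rearranging supply gives Qs = P - 499. Equilibrium: 1101 - P = P - 499, so 1600 = 2P and P* = 800, Q* = 301.
The ceiling of 702 is below the equilibrium price 800, so it binds.
At P = 702: Qd = 1101 - 702 = 399 and Qs = 702 - 499 = 203.
Only 203 units reach the market. On the demand curve, the marginal buyer's willingness to pay at Q = 203 is (1101 - 203) = 898.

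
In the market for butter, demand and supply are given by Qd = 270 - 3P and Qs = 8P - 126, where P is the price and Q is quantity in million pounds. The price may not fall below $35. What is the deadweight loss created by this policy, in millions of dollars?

In a free market, 270 - 3P = 8P - 126 gives the equilibrium P* = 36, Q* = 162.
Since 35 is below P* = 36, the floor does not bind and the free-market outcome prevails.
Since the control does not bind, no trades are prevented and deadweight loss is zero.

0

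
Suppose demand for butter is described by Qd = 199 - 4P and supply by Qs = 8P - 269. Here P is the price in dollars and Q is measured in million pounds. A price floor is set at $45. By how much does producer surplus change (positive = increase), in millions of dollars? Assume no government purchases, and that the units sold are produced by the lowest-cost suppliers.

78

In a free market, 199 - 4P = 8P - 269 gives the equilibrium P* = 39, Q* = 43.
The floor of 45 is above the equilibrium price 39, so it binds.
At P = 45: Qd = 199 - 4·45 = 19 and Qs = 8·45 - 269 = 91.
Producer surplus without the control is ½ · (39 - 33.625) · 43 = 115.5625.
With the floor, 19 units are sold at 45. The supply price at Q = 19 is 36, so PS = ½ · [(45 - 33.625) + (45 - 36)] · 19 = 193.5625.
Change in producer surplus = 193.5625 - 115.5625 = 78.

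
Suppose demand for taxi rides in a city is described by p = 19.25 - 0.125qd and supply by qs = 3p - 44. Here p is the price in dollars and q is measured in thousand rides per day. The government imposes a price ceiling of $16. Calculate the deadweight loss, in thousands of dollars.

8.25

Rearranging demand gives qd = 154 - 8p. Setting quantity demanded equal to quantity supplied, 154 - 8p = 3p - 44, gives p* = 18 and q* = 10.
Because the ceiling (16) lies below the market-clearing price, it is binding.
At p = 16: qd = 154 - 8·16 = 26 and qs = 3·16 - 44 = 4.
Quantity traded falls to 4. At q = 4 the demand price is (154 - 4)/8 = 18.75 and the supply price is (44 + 4)/3 = 16.
Deadweight loss = ½ · (18.75 - 16) · (10 - 4) = ½ · 2.75 · 6 = 8.25.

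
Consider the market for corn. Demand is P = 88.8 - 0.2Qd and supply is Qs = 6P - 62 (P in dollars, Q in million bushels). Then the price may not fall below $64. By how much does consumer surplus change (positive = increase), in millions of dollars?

-3042

Rearranging demand gives Qd = 444 - 5P. In a free market, 444 - 5P = 6P - 62 gives the equilibrium P* = 46, Q* = 214.
Because the floor (64) lies above the market-clearing price, it is binding.
At P = 64: Qd = 444 - 5·64 = 124 and Qs = 6·64 - 62 = 322.
Consumer surplus without the control is ½ · (88.8 - 46) · 214 = 4579.6.
With the floor, consumers buy 124 units at 64, so CS = ½ · (88.8 - 64) · 124 = 1537.6.
Change in consumer surplus = 1537.6 - 4579.6 = -3042.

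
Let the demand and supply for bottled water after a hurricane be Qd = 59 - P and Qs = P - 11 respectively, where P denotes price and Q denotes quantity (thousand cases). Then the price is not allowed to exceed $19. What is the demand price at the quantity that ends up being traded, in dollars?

Setting quantity demanded equal to quantity supplied, 59 - P = P - 11, gives P* = 35 and Q* = 24.
The ceiling of 19 is below the equilibrium price 35, so it binds.
At P = 19: Qd = 59 - 19 = 40 and Qs = 19 - 11 = 8.
Only 8 units reach the market. On the demand curve, the marginal buyer's willingness to pay at Q = 8 is (59 - 8) = 51.

51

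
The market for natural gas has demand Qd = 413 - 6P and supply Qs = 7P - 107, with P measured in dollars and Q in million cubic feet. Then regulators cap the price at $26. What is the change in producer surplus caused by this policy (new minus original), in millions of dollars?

Without the control the market clears where 413 - 6P = 7P - 107, i.e. P* = 40 and Q* = 173.
Since 26 < 40, the ceiling is binding.
At P = 26: Qd = 413 - 6·26 = 257 and Qs = 7·26 - 107 = 75.
Producer surplus without the control is ½ · (40 - 107/7) · 173 = 29929/14.
With the ceiling, producers sell 75 units at 26, so PS = ½ · (26 - 107/7) · 75 = 5625/14.
Change in producer surplus = 5625/14 - 29929/14 = -1736.

-1736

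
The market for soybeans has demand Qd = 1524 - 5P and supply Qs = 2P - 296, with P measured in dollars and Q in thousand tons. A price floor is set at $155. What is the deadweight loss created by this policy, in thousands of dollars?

Setting quantity demanded equal to quantity supplied, 1524 - 5P = 2P - 296, gives P* = 260 and Q* = 224.
The floor of 155 is below the equilibrium price 260, so it is not binding; the market clears at P* = 260, Q* = 224.
Since the control does not bind, no trades are prevented and deadweight loss is zero.

0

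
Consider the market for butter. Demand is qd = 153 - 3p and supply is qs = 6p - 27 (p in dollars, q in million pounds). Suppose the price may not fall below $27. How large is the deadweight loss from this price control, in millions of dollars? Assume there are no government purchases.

In a free market, 153 - 3p = 6p - 27 gives the equilibrium p* = 20, q* = 93.
Since 27 > 20, the floor is binding.
At p = 27: qd = 153 - 3·27 = 72 and qs = 6·27 - 27 = 135.
Quantity traded falls to 72. At q = 72 the demand price is (153 - 72)/3 = 27 and the supply price is (27 + 72)/6 = 16.5.
Deadweight loss = ½ · (27 - 16.5) · (93 - 72) = ½ · 10.5 · 21 = 110.25.

110.25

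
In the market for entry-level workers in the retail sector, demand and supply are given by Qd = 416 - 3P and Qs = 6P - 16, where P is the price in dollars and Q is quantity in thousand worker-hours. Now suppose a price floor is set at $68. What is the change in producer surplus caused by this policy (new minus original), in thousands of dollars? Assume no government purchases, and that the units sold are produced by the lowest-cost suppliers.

3940

Setting quantity demanded equal to quantity supplied, 416 - 3P = 6P - 16, gives P* = 48 and Q* = 272.
Because the floor (68) lies above the market-clearing price, it is binding.
At P = 68: Qd = 416 - 3·68 = 212 and Qs = 6·68 - 16 = 392.
Producer surplus without the control is ½ · (48 - 8/3) · 272 = 18496/3.
With the floor, 212 units are sold at 68. The supply price at Q = 212 is 38, so PS = ½ · [(68 - 8/3) + (68 - 38)] · 212 = 30316/3.
Change in producer surplus = 30316/3 - 18496/3 = 3940.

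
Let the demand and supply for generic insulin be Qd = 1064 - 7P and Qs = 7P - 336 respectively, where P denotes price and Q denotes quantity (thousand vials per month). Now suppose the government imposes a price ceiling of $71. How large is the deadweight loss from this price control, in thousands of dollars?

5887

Without the control the market clears where 1064 - 7P = 7P - 336, i.e. P* = 100 and Q* = 364.
Since 71 < 100, the ceiling is binding.
At P = 71: Qd = 1064 - 7·71 = 567 and Qs = 7·71 - 336 = 161.
Quantity traded falls to 161. At Q = 161 the demand price is (1064 - 161)/7 = 129 and the supply price is (336 + 161)/7 = 71.
Deadweight loss = ½ · (129 - 71) · (364 - 161) = ½ · 58 · 203 = 5887.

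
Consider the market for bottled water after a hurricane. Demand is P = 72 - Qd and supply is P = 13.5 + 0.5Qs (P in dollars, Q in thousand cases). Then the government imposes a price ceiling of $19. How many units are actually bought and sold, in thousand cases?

11

Rearranging demand gives Qd = 72 - P; rearranging supply gives Qs = 2P - 27. Without the control the market clears where 72 - P = 2P - 27, i.e. P* = 33 and Q* = 39.
Since 19 < 33, the ceiling is binding.
At P = 19: Qd = 72 - 19 = 53 and Qs = 2·19 - 27 = 11.
The quantity actually transacted is the short side, supply: 11.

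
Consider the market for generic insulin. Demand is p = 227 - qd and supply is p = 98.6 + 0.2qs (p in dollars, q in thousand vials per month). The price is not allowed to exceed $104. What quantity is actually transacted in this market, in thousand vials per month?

Rearranging demand gives qd = 227 - p; rearranging supply gives qs = 5p - 493. Equilibrium: 227 - p = 5p - 493, so 720 = 6p and p* = 120, q* = 107.
Because the ceiling (104) lies below the market-clearing price, it is binding.
At p = 104: qd = 227 - 104 = 123 and qs = 5·104 - 493 = 27.
The quantity actually transacted is the short side, supply: 27.

27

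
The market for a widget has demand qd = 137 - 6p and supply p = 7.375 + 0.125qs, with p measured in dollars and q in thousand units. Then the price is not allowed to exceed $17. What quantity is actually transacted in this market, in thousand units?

Rearranging supply gives qs = 8p - 59. Without the control the market clears where 137 - 6p = 8p - 59, i.e. p* = 14 and q* = 53.
Since 17 is above p* = 14, the ceiling does not bind and the free-market outcome prevails.

53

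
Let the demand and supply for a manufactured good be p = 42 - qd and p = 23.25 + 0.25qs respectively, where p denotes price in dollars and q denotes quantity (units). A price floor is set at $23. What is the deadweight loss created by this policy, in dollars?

Rearranging demand gives qd = 42 - p; rearranging supply gives qs = 4p - 93. Without the control the market clears where 42 - p = 4p - 93, i.e. p* = 27 and q* = 15.
The floor of 23 is below the equilibrium price 27, so it is not binding; the market clears at p* = 27, q* = 15.
Since the control does not bind, no trades are prevented and deadweight loss is zero.

0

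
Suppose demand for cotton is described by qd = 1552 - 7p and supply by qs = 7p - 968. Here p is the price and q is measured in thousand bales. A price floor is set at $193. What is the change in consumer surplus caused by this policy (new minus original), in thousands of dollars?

Without the control the market clears where 1552 - 7p = 7p - 968, i.e. p* = 180 and q* = 292.
The floor of 193 is above the equilibrium price 180, so it binds.
At p = 193: qd = 1552 - 7·193 = 201 and qs = 7·193 - 968 = 383.
Consumer surplus without the control is ½ · (1552/7 - 180) · 292 = 42632/7.
With the floor, consumers buy 201 units at 193, so CS = ½ · (1552/7 - 193) · 201 = 40401/14.
Change in consumer surplus = 40401/14 - 42632/7 = -3204.5.

-3204.5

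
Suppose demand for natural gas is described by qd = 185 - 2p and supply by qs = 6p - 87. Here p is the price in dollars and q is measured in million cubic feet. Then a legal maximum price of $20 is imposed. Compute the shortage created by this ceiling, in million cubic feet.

112

Equilibrium: 185 - 2p = 6p - 87, so 272 = 8p and p* = 34, q* = 117.
The ceiling of 20 is below the equilibrium price 34, so it binds.
At p = 20: qd = 185 - 2·20 = 145 and qs = 6·20 - 87 = 33.
Shortage = qd - qs = 145 - 33 = 112.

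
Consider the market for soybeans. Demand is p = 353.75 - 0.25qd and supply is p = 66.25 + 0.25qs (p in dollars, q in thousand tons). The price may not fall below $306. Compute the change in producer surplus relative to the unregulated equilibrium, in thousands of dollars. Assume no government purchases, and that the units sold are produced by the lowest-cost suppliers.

Rearranging demand gives qd = 1415 - 4p; rearranging supply gives qs = 4p - 265. Setting quantity demanded equal to quantity supplied, 1415 - 4p = 4p - 265, gives p* = 210 and q* = 575.
Because the floor (306) lies above the market-clearing price, it is binding.
At p = 306: qd = 1415 - 4·306 = 191 and qs = 4·306 - 265 = 959.
Producer surplus without the control is ½ · (210 - 66.25) · 575 = 41328.125.
With the floor, 191 units are sold at 306. The supply price at q = 191 is 114, so PS = ½ · [(306 - 66.25) + (306 - 114)] · 191 = 41232.125.
Change in producer surplus = 41232.125 - 41328.125 = -96.

-96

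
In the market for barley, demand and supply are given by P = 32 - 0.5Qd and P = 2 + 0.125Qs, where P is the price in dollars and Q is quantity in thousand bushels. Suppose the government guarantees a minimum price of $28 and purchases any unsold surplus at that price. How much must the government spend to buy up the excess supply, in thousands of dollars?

5600

Rearranging demand gives Qd = 64 - 2P; rearranging supply gives Qs = 8P - 16. In a free market, 64 - 2P = 8P - 16 gives the equilibrium P* = 8, Q* = 48.
Because the floor (28) lies above the market-clearing price, it is binding.
At P = 28: Qd = 64 - 2·28 = 8 and Qs = 8·28 - 16 = 208.
Surplus = Qs - Qd = 200.
Government expenditure = surplus × support price = 200 × 28 = 5600.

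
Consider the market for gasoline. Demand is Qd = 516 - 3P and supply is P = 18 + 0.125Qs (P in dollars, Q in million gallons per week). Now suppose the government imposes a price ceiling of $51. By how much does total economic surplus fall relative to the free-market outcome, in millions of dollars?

1188

Rearranging supply gives Qs = 8P - 144. Setting quantity demanded equal to quantity supplied, 516 - 3P = 8P - 144, gives P* = 60 and Q* = 336.
The ceiling of 51 is below the equilibrium price 60, so it binds.
At P = 51: Qd = 516 - 3·51 = 363 and Qs = 8·51 - 144 = 264.
Quantity traded falls to 264. At Q = 264 the demand price is (516 - 264)/3 = 84 and the supply price is (144 + 264)/8 = 51.
Deadweight loss = ½ · (84 - 51) · (336 - 264) = ½ · 33 · 72 = 1188.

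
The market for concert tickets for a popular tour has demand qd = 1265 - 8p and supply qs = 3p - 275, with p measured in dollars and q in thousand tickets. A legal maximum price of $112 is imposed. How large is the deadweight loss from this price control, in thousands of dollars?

1617

Setting quantity demanded equal to quantity supplied, 1265 - 8p = 3p - 275, gives p* = 140 and q* = 145.
The ceiling of 112 is below the equilibrium price 140, so it binds.
At p = 112: qd = 1265 - 8·112 = 369 and qs = 3·112 - 275 = 61.
Quantity traded falls to 61. At q = 61 the demand price is (1265 - 61)/8 = 150.5 and the supply price is (275 + 61)/3 = 112.
Deadweight loss = ½ · (150.5 - 112) · (145 - 61) = ½ · 38.5 · 84 = 1617.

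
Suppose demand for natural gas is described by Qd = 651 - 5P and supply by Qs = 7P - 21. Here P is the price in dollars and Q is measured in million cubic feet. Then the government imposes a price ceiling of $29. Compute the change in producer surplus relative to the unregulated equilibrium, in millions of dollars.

-7465.5

In a free market, 651 - 5P = 7P - 21 gives the equilibrium P* = 56, Q* = 371.
The ceiling of 29 is below the equilibrium price 56, so it binds.
At P = 29: Qd = 651 - 5·29 = 506 and Qs = 7·29 - 21 = 182.
Producer surplus without the control is ½ · (56 - 3) · 371 = 9831.5.
With the ceiling, producers sell 182 units at 29, so PS = ½ · (29 - 3) · 182 = 2366.
Change in producer surplus = 2366 - 9831.5 = -7465.5.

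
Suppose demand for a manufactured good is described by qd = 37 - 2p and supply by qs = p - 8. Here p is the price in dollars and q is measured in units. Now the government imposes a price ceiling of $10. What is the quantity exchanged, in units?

Setting quantity demanded equal to quantity supplied, 37 - 2p = p - 8, gives p* = 15 and q* = 7.
Since 10 < 15, the ceiling is binding.
At p = 10: qd = 37 - 2·10 = 17 and qs = 10 - 8 = 2.
The quantity actually transacted is the short side, supply: 2.

2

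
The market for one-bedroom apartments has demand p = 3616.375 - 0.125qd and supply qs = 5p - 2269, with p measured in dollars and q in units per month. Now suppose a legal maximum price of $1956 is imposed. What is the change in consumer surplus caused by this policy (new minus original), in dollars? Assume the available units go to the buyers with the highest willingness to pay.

3026859

Rearranging demand gives qd = 28931 - 8p. Equilibrium: 28931 - 8p = 5p - 2269, so 31200 = 13p and p* = 2400, q* = 9731.
The ceiling of 1956 is below the equilibrium price 2400, so it binds.
At p = 1956: qd = 28931 - 8·1956 = 13283 and qs = 5·1956 - 2269 = 7511.
Consumer surplus without the control is ½ · (3616.375 - 2400) · 9731 = 5918272.5625.
With the ceiling, 7511 units are sold at 1956 (assume they go to the highest-value buyers). The demand price at q = 7511 is 2677.5, so CS = ½ · [(3616.375 - 1956) + (2677.5 - 1956)] · 7511 = 8945131.5625.
Change in consumer surplus = 8945131.5625 - 5918272.5625 = 3026859.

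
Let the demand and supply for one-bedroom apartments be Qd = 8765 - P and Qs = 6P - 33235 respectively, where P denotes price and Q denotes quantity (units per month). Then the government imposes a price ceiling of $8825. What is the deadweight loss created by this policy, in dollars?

0

Without the control the market clears where 8765 - P = 6P - 33235, i.e. P* = 6000 and Q* = 2765.
Since 8825 is above P* = 6000, the ceiling does not bind and the free-market outcome prevails.
Since the control does not bind, no trades are prevented and deadweight loss is zero.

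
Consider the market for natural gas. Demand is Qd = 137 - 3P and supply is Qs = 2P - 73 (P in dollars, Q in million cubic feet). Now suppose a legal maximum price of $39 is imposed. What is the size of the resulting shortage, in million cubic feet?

15

In a free market, 137 - 3P = 2P - 73 gives the equilibrium P* = 42, Q* = 11.
Because the ceiling (39) lies below the market-clearing price, it is binding.
At P = 39: Qd = 137 - 3·39 = 20 and Qs = 2·39 - 73 = 5.
Shortage = Qd - Qs = 20 - 5 = 15.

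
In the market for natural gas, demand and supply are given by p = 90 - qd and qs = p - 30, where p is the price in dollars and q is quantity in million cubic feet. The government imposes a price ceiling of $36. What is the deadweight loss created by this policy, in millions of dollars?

576

Rearranging demand gives qd = 90 - p. In a free market, 90 - p = p - 30 gives the equilibrium p* = 60, q* = 30.
Since 36 < 60, the ceiling is binding.
At p = 36: qd = 90 - 36 = 54 and qs = 36 - 30 = 6.
Quantity traded falls to 6. At q = 6 the demand price is 90 - 6 = 84 and the supply price is 30 + 6 = 36.
Deadweight loss = ½ · (84 - 36) · (30 - 6) = ½ · 48 · 24 = 576.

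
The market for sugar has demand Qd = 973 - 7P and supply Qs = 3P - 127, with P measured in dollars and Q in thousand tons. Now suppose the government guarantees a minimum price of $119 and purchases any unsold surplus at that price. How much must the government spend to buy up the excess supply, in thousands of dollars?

In a free market, 973 - 7P = 3P - 127 gives the equilibrium P* = 110, Q* = 203.
Because the floor (119) lies above the market-clearing price, it is binding.
At P = 119: Qd = 973 - 7·119 = 140 and Qs = 3·119 - 127 = 230.
Surplus = Qs - Qd = 90.
Government expenditure = surplus × support price = 90 × 119 = 10710.

10710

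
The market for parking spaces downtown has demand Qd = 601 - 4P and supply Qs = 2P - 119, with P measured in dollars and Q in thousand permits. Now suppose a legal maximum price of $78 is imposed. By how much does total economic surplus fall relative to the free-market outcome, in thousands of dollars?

2646

Setting quantity demanded equal to quantity supplied, 601 - 4P = 2P - 119, gives P* = 120 and Q* = 121.
Because the ceiling (78) lies below the market-clearing price, it is binding.
At P = 78: Qd = 601 - 4·78 = 289 and Qs = 2·78 - 119 = 37.
Quantity traded falls to 37. At Q = 37 the demand price is (601 - 37)/4 = 141 and the supply price is (119 + 37)/2 = 78.
Deadweight loss = ½ · (141 - 78) · (121 - 37) = ½ · 63 · 84 = 2646.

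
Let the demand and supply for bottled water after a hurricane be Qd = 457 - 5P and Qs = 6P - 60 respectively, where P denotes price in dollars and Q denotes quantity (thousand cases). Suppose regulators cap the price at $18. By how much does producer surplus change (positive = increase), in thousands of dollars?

Without the control the market clears where 457 - 5P = 6P - 60, i.e. P* = 47 and Q* = 222.
The ceiling of 18 is below the equilibrium price 47, so it binds.
At P = 18: Qd = 457 - 5·18 = 367 and Qs = 6·18 - 60 = 48.
Producer surplus without the control is ½ · (47 - 10) · 222 = 4107.
With the ceiling, producers sell 48 units at 18, so PS = ½ · (18 - 10) · 48 = 192.
Change in producer surplus = 192 - 4107 = -3915.

-3915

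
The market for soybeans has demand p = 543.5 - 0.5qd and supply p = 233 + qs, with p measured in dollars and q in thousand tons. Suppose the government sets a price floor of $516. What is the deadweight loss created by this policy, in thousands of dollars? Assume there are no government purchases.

17328

Rearranging demand gives qd = 1087 - 2p; rearranging supply gives qs = p - 233. Equilibrium: 1087 - 2p = p - 233, so 1320 = 3p and p* = 440, q* = 207.
Because the floor (516) lies above the market-clearing price, it is binding.
At p = 516: qd = 1087 - 2·516 = 55 and qs = 516 - 233 = 283.
Quantity traded falls to 55. At q = 55 the demand price is (1087 - 55)/2 = 516 and the supply price is 233 + 55 = 288.
Deadweight loss = ½ · (516 - 288) · (207 - 55) = ½ · 228 · 152 = 17328.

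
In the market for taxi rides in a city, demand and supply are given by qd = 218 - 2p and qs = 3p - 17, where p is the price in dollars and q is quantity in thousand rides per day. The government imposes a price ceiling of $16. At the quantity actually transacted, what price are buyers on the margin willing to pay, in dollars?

Equilibrium: 218 - 2p = 3p - 17, so 235 = 5p and p* = 47, q* = 124.
The ceiling of 16 is below the equilibrium price 47, so it binds.
At p = 16: qd = 218 - 2·16 = 186 and qs = 3·16 - 17 = 31.
Only 31 units reach the market. On the demand curve, the marginal buyer's willingness to pay at q = 31 is (218 - 31)/2 = 93.5.

93.5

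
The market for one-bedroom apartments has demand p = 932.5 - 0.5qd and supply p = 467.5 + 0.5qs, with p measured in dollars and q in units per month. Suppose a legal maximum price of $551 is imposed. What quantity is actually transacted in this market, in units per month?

167

Rearranging demand gives qd = 1865 - 2p; rearranging supply gives qs = 2p - 935. Equilibrium: 1865 - 2p = 2p - 935, so 2800 = 4p and p* = 700, q* = 465.
Since 551 < 700, the ceiling is binding.
At p = 551: qd = 1865 - 2·551 = 763 and qs = 2·551 - 935 = 167.
The quantity actually transacted is the short side, supply: 167.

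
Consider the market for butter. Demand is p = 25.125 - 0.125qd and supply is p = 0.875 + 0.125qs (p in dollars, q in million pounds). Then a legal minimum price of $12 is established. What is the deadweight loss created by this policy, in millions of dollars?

0

Rearranging demand gives qd = 201 - 8p; rearranging supply gives qs = 8p - 7. In a free market, 201 - 8p = 8p - 7 gives the equilibrium p* = 13, q* = 97.
The floor of 12 is below the equilibrium price 13, so it is not binding; the market clears at p* = 13, q* = 97.
Since the control does not bind, no trades are prevented and deadweight loss is zero.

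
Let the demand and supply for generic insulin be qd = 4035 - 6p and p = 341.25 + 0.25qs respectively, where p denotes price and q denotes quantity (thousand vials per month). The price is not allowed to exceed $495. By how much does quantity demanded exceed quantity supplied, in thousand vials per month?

450

Rearranging supply gives qs = 4p - 1365. Setting quantity demanded equal to quantity supplied, 4035 - 6p = 4p - 1365, gives p* = 540 and q* = 795.
Since 495 < 540, the ceiling is binding.
At p = 495: qd = 4035 - 6·495 = 1065 and qs = 4·495 - 1365 = 615.
Shortage = qd - qs = 1065 - 615 = 450.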